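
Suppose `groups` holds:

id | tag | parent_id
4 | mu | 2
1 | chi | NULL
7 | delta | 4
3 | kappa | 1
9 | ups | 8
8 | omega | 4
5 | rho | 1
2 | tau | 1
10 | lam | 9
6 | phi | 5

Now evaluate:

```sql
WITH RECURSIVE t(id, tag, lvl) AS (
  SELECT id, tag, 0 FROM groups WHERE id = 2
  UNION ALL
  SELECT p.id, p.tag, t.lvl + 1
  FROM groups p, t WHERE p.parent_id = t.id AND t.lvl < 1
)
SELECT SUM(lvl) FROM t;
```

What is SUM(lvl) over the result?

Base: id=2 (tau) at lvl 0.
Iteration 1: rows with parent_id in {2} -> mu (id 4, lvl 1).
Iteration 2: lvl < 1 fails for all current rows; recursion stops.
SUM(lvl) = 0 + 1 = 1.

1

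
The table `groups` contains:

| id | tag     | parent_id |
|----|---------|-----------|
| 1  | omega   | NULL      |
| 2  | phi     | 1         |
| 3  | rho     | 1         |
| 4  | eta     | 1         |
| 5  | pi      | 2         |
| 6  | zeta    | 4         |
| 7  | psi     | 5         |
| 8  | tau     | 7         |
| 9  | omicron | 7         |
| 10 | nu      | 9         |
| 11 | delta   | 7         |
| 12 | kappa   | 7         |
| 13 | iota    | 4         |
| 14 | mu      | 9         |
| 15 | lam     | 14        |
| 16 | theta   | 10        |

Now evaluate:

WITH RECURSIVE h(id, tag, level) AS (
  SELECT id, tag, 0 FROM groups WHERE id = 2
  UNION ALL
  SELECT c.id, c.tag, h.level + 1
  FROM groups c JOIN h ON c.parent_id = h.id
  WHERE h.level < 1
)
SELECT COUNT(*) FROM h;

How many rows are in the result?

2

Base: id=2 (phi) at level 0.
Iteration 1: rows with parent_id in {2} -> pi (id 5, level 1).
Iteration 2: level < 1 fails for all current rows; recursion stops.
Total rows emitted: 2.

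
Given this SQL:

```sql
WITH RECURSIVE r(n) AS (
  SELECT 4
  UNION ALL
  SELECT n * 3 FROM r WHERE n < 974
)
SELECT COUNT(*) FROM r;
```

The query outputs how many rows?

Base: n=4.
Iteration 1: 4 < 974 holds -> n = 4 * 3 = 12.
Iteration 2: 12 < 974 holds -> n = 12 * 3 = 36.
Iteration 3: 36 < 974 holds -> n = 36 * 3 = 108.
Iteration 4: 108 < 974 holds -> n = 108 * 3 = 324.
Iteration 5: 324 < 974 holds -> n = 324 * 3 = 972.
Iteration 6: 972 < 974 holds -> n = 972 * 3 = 2916.
Iteration 7: 2916 < 974 fails; recursion stops.
Total rows emitted: 7.

7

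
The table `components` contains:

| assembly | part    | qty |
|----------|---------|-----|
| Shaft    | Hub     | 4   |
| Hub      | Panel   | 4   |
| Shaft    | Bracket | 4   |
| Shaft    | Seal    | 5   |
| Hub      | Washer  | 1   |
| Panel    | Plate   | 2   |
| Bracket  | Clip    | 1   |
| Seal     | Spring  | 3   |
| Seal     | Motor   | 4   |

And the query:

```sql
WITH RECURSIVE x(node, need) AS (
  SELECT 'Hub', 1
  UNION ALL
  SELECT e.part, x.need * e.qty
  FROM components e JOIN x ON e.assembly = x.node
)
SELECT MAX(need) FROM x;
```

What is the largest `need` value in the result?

8

Base: (Hub, need=1).
Iteration 1: components of {Hub} -> Panel = 1*4 = 4, Washer = 1*1 = 1.
Iteration 2: components of {Panel,Washer} -> Plate = 4*2 = 8.
Iteration 3: no further components; recursion stops.
need values: 1, 4, 1, 8; the maximum is 8.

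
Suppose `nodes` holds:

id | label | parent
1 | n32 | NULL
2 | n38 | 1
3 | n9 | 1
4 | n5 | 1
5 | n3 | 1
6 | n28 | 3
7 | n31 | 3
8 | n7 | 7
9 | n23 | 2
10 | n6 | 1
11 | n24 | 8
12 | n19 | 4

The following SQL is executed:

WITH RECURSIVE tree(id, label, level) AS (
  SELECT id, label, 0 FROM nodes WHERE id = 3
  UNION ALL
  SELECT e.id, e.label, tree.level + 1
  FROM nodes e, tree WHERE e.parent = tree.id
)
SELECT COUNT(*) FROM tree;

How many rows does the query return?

5

Base: id=3 (n9) at level 0.
Iteration 1: rows with parent in {3} -> n28 (id 6, level 1), n31 (id 7, level 1).
Iteration 2: rows with parent in {6,7} -> n7 (id 8, level 2).
Iteration 3: rows with parent in {8} -> n24 (id 11, level 3).
Iteration 4: no rows with parent in {11}; recursion stops.
Total rows emitted: 5.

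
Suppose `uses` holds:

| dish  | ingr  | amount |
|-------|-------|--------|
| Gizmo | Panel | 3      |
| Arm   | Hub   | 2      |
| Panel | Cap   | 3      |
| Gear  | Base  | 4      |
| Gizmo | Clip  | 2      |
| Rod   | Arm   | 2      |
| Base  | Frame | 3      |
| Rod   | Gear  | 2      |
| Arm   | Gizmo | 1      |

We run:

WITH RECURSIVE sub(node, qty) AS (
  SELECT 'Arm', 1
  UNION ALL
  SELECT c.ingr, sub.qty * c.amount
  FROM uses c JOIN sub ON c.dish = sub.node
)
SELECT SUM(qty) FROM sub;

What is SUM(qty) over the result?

18

Base: (Arm, qty=1).
Iteration 1: components of {Arm} -> Gizmo = 1*1 = 1, Hub = 1*2 = 2.
Iteration 2: components of {Gizmo,Hub} -> Clip = 1*2 = 2, Panel = 1*3 = 3.
Iteration 3: components of {Clip,Panel} -> Cap = 3*3 = 9.
Iteration 4: no further components; recursion stops.
SUM(qty) = 1 + 1 + 2 + 3 + 2 + 9 = 18.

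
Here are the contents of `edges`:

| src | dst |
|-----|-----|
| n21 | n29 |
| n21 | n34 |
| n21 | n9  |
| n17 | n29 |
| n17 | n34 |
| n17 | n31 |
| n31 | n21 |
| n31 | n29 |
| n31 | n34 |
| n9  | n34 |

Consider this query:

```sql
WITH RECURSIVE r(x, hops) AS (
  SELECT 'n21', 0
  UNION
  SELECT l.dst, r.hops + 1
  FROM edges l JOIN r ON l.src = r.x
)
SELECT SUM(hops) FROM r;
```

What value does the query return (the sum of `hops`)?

Base: (n21, hops=0).
Iteration 1: edges from {n21} -> (n29, hops=1), (n34, hops=1), (n9, hops=1).
Iteration 2: edges from {n29,n34,n9} -> (n34, hops=2).
Iteration 3: no outgoing edges from {n34}; recursion stops.
SUM(hops) = 0 + 1 + 1 + 1 + 2 = 5.

5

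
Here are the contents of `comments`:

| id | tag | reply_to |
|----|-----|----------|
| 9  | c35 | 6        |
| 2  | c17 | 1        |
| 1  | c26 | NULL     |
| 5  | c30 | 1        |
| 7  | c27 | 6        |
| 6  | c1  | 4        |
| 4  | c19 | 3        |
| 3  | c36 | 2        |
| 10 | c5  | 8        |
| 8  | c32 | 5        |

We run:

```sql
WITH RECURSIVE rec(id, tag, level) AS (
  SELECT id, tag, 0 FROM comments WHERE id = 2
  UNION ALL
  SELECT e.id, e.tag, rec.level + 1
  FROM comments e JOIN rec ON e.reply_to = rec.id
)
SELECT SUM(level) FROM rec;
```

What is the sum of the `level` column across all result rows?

Base: id=2 (c17) at level 0.
Iteration 1: rows with reply_to in {2} -> c36 (id 3, level 1).
Iteration 2: rows with reply_to in {3} -> c19 (id 4, level 2).
Iteration 3: rows with reply_to in {4} -> c1 (id 6, level 3).
Iteration 4: rows with reply_to in {6} -> c27 (id 7, level 4), c35 (id 9, level 4).
Iteration 5: no rows with reply_to in {7,9}; recursion stops.
SUM(level) = 0 + 1 + 2 + 3 + 4 + 4 = 14.

14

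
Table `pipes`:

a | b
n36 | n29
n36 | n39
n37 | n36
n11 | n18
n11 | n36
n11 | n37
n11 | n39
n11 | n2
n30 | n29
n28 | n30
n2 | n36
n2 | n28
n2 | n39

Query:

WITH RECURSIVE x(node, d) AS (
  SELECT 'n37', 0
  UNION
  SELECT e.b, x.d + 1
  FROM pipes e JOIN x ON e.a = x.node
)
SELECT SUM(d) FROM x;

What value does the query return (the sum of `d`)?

5

Base: (n37, d=0).
Iteration 1: edges from {n37} -> (n36, d=1).
Iteration 2: edges from {n36} -> (n29, d=2), (n39, d=2).
Iteration 3: no outgoing edges from {n29,n39}; recursion stops.
SUM(d) = 0 + 1 + 2 + 2 = 5.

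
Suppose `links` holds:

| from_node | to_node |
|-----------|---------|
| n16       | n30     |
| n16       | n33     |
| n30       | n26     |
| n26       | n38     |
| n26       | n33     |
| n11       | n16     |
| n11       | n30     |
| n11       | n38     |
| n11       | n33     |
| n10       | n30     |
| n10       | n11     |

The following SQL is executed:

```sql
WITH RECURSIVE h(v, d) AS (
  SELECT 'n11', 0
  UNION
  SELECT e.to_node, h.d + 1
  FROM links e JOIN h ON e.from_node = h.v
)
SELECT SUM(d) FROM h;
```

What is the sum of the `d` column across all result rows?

Base: (n11, d=0).
Iteration 1: edges from {n11} -> (n16, d=1), (n30, d=1), (n33, d=1), (n38, d=1).
Iteration 2: edges from {n16,n30,n33,n38} -> (n26, d=2), (n30, d=2), (n33, d=2).
Iteration 3: edges from {n26,n30,n33} -> (n26, d=3), (n33, d=3), (n38, d=3).
Iteration 4: edges from {n26,n33,n38} -> (n33, d=4), (n38, d=4).
Iteration 5: no outgoing edges from {n33,n38}; recursion stops.
SUM(d) = 0 + 1 + 1 + 1 + 1 + 2 + 2 + 2 + 3 + 3 + 3 + 4 + 4 = 27.

27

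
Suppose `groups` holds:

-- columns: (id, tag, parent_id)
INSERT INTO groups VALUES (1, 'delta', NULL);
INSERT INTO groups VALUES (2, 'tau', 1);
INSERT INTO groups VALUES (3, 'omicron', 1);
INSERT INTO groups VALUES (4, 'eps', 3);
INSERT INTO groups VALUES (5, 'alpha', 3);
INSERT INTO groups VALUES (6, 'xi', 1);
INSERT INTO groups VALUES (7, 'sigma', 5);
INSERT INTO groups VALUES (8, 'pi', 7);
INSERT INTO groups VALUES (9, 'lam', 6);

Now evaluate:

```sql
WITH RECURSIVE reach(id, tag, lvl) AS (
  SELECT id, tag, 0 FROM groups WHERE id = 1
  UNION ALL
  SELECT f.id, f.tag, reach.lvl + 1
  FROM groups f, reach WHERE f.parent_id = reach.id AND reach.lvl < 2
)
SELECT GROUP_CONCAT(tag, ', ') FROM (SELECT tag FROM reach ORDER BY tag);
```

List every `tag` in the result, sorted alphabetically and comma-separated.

Base: id=1 (delta) at lvl 0.
Iteration 1: rows with parent_id in {1} -> tau (id 2, lvl 1), omicron (id 3, lvl 1), xi (id 6, lvl 1).
Iteration 2: rows with parent_id in {2,3,6} -> eps (id 4, lvl 2), alpha (id 5, lvl 2), lam (id 9, lvl 2).
Iteration 3: lvl < 2 fails for all current rows; recursion stops.

alpha, delta, eps, lam, omicron, tau, xi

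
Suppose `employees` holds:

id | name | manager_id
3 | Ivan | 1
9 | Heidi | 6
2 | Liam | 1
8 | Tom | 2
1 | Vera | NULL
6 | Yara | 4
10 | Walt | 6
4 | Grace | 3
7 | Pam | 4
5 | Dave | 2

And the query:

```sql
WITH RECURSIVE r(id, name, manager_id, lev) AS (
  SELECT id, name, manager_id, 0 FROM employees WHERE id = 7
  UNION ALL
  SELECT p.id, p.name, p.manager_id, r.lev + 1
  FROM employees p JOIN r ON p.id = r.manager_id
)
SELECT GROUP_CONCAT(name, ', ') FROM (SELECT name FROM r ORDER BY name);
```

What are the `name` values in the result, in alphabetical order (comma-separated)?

Grace, Ivan, Pam, Vera

Base: id=7 (Pam), manager_id=4, lev 0.
Iteration 1: join on id=4 -> Grace (id 4, manager_id=3, lev 1).
Iteration 2: join on id=3 -> Ivan (id 3, manager_id=1, lev 2).
Iteration 3: join on id=1 -> Vera (id 1, manager_id=NULL, lev 3).
Iteration 4: manager_id is NULL; no match; recursion stops.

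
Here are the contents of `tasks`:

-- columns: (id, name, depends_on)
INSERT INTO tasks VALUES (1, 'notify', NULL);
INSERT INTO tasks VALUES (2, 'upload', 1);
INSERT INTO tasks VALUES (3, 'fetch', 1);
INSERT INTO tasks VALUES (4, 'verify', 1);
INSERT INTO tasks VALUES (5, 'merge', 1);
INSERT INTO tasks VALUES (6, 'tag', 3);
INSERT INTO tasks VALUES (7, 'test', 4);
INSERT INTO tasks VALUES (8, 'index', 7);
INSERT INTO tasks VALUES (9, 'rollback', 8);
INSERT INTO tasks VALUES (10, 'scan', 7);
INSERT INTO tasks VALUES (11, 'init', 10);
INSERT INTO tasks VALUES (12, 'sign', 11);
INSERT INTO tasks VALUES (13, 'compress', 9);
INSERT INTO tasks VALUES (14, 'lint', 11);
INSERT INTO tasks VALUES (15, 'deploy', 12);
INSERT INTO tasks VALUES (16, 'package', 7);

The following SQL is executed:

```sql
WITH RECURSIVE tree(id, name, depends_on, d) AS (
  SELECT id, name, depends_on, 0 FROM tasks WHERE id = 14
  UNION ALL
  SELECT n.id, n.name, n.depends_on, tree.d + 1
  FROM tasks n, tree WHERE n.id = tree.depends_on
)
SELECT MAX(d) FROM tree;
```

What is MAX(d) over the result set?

Base: id=14 (lint), depends_on=11, d 0.
Iteration 1: join on id=11 -> init (id 11, depends_on=10, d 1).
Iteration 2: join on id=10 -> scan (id 10, depends_on=7, d 2).
Iteration 3: join on id=7 -> test (id 7, depends_on=4, d 3).
Iteration 4: join on id=4 -> verify (id 4, depends_on=1, d 4).
Iteration 5: join on id=1 -> notify (id 1, depends_on=NULL, d 5).
Iteration 6: depends_on is NULL; no match; recursion stops.
d values: 0, 1, 2, 3, 4, 5; the maximum is 5.

5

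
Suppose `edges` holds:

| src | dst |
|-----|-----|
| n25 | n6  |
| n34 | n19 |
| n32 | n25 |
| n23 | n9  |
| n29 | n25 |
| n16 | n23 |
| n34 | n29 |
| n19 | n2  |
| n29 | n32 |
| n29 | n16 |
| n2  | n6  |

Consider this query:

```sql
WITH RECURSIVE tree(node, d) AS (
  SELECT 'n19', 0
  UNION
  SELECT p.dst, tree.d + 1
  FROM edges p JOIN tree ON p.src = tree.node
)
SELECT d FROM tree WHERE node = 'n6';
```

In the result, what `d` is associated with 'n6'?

Base: (n19, d=0).
Iteration 1: edges from {n19} -> (n2, d=1).
Iteration 2: edges from {n2} -> (n6, d=2).
Iteration 3: no outgoing edges from {n6}; recursion stops.

2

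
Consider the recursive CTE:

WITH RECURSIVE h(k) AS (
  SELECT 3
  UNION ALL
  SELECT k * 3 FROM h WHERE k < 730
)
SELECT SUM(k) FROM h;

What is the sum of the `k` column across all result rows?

Base: k=3.
Iteration 1: 3 < 730 holds -> k = 3 * 3 = 9.
Iteration 2: 9 < 730 holds -> k = 9 * 3 = 27.
Iteration 3: 27 < 730 holds -> k = 27 * 3 = 81.
Iteration 4: 81 < 730 holds -> k = 81 * 3 = 243.
Iteration 5: 243 < 730 holds -> k = 243 * 3 = 729.
Iteration 6: 729 < 730 holds -> k = 729 * 3 = 2187.
Iteration 7: 2187 < 730 fails; recursion stops.
SUM(k) = 3 + 9 + 27 + 81 + 243 + 729 + 2187 = 3279.

3279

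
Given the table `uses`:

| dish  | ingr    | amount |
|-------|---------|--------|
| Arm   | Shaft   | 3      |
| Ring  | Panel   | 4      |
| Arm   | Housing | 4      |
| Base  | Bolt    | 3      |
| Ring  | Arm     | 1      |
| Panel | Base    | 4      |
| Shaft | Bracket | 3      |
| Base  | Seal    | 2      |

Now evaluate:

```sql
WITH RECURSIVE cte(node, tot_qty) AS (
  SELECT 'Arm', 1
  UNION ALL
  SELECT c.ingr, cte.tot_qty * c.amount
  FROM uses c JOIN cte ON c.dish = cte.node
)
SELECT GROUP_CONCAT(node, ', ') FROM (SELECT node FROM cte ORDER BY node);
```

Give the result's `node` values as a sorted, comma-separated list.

Base: (Arm, tot_qty=1).
Iteration 1: components of {Arm} -> Housing = 1*4 = 4, Shaft = 1*3 = 3.
Iteration 2: components of {Housing,Shaft} -> Bracket = 3*3 = 9.
Iteration 3: no further components; recursion stops.

Arm, Bracket, Housing, Shaft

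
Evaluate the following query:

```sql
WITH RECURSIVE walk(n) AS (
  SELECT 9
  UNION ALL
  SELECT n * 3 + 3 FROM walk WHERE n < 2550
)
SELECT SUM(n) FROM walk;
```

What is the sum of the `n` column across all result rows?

3813

Base: n=9.
Iteration 1: 9 < 2550 holds -> n = 9 * 3 + 3 = 30.
Iteration 2: 30 < 2550 holds -> n = 30 * 3 + 3 = 93.
Iteration 3: 93 < 2550 holds -> n = 93 * 3 + 3 = 282.
Iteration 4: 282 < 2550 holds -> n = 282 * 3 + 3 = 849.
Iteration 5: 849 < 2550 holds -> n = 849 * 3 + 3 = 2550.
Iteration 6: 2550 < 2550 fails; recursion stops.
SUM(n) = 9 + 30 + 93 + 282 + 849 + 2550 = 3813.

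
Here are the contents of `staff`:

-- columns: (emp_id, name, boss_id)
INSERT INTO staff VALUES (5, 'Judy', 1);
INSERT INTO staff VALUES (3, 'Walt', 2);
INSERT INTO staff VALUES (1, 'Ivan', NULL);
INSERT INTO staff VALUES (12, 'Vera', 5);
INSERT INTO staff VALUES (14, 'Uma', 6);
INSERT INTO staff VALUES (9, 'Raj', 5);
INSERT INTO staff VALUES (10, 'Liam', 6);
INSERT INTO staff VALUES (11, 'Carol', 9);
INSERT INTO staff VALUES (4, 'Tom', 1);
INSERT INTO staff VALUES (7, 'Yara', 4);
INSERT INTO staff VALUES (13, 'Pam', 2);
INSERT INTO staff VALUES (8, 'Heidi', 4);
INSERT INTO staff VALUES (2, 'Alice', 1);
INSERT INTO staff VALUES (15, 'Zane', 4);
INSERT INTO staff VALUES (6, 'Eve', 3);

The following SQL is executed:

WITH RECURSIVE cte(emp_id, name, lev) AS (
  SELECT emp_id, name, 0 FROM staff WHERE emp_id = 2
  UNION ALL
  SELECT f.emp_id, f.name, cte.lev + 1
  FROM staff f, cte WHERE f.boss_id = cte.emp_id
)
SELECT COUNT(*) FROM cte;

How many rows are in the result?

6

Base: emp_id=2 (Alice) at lev 0.
Iteration 1: rows with boss_id in {2} -> Walt (id 3, lev 1), Pam (id 13, lev 1).
Iteration 2: rows with boss_id in {3,13} -> Eve (id 6, lev 2).
Iteration 3: rows with boss_id in {6} -> Liam (id 10, lev 3), Uma (id 14, lev 3).
Iteration 4: no rows with boss_id in {10,14}; recursion stops.
Total rows emitted: 6.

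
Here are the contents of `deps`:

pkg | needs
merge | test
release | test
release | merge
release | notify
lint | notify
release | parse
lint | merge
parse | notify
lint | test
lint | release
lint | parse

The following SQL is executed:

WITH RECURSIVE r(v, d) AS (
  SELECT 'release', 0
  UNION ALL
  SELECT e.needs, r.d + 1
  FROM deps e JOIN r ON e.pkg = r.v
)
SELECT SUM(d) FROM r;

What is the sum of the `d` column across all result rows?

Base: (release, d=0).
Iteration 1: edges from {release} -> (merge, d=1), (notify, d=1), (parse, d=1), (test, d=1).
Iteration 2: edges from {merge,notify,parse,test} -> (notify, d=2), (test, d=2).
Iteration 3: no outgoing edges from {notify,test}; recursion stops.
SUM(d) = 0 + 1 + 1 + 1 + 1 + 2 + 2 = 8.

8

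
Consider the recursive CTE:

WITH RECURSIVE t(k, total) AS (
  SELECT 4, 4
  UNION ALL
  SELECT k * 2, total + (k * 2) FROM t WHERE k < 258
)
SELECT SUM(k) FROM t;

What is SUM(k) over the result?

Base: k=4, total=4.
Iteration 1: 4 < 258 holds -> k = 4 * 2 = 8, total = 4 + 8 = 12.
Iteration 2: 8 < 258 holds -> k = 8 * 2 = 16, total = 12 + 16 = 28.
Iteration 3: 16 < 258 holds -> k = 16 * 2 = 32, total = 28 + 32 = 60.
Iteration 4: 32 < 258 holds -> k = 32 * 2 = 64, total = 60 + 64 = 124.
Iteration 5: 64 < 258 holds -> k = 64 * 2 = 128, total = 124 + 128 = 252.
Iteration 6: 128 < 258 holds -> k = 128 * 2 = 256, total = 252 + 256 = 508.
Iteration 7: 256 < 258 holds -> k = 256 * 2 = 512, total = 508 + 512 = 1020.
Iteration 8: 512 < 258 fails; recursion stops.
SUM(k) = 4 + 8 + 16 + 32 + 64 + 128 + 256 + 512 = 1020.

1020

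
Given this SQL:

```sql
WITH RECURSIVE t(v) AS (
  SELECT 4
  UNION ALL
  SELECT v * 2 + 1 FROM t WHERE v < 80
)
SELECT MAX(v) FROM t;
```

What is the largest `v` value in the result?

Base: v=4.
Iteration 1: 4 < 80 holds -> v = 4 * 2 + 1 = 9.
Iteration 2: 9 < 80 holds -> v = 9 * 2 + 1 = 19.
Iteration 3: 19 < 80 holds -> v = 19 * 2 + 1 = 39.
Iteration 4: 39 < 80 holds -> v = 39 * 2 + 1 = 79.
Iteration 5: 79 < 80 holds -> v = 79 * 2 + 1 = 159.
Iteration 6: 159 < 80 fails; recursion stops.
v values: 4, 9, 19, 39, 79, 159; the maximum is 159.

159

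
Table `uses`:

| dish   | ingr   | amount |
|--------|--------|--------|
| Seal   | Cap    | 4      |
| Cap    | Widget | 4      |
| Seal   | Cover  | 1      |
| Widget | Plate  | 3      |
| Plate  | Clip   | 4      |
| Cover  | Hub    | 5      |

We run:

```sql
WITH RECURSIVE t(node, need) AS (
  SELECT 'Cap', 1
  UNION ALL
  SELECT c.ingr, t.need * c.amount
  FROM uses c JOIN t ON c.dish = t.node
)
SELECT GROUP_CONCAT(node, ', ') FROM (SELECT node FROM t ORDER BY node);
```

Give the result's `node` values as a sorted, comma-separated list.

Cap, Clip, Plate, Widget

Base: (Cap, need=1).
Iteration 1: components of {Cap} -> Widget = 1*4 = 4.
Iteration 2: components of {Widget} -> Plate = 4*3 = 12.
Iteration 3: components of {Plate} -> Clip = 12*4 = 48.
Iteration 4: no further components; recursion stops.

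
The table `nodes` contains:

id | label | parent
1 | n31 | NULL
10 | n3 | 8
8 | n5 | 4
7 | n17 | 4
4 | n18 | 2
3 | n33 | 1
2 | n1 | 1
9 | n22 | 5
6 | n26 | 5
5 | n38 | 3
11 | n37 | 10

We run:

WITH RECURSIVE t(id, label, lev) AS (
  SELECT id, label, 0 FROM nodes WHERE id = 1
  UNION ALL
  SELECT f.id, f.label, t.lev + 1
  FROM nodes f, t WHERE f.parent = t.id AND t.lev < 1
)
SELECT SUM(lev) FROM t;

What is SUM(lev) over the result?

Base: id=1 (n31) at lev 0.
Iteration 1: rows with parent in {1} -> n1 (id 2, lev 1), n33 (id 3, lev 1).
Iteration 2: lev < 1 fails for all current rows; recursion stops.
SUM(lev) = 0 + 1 + 1 = 2.

2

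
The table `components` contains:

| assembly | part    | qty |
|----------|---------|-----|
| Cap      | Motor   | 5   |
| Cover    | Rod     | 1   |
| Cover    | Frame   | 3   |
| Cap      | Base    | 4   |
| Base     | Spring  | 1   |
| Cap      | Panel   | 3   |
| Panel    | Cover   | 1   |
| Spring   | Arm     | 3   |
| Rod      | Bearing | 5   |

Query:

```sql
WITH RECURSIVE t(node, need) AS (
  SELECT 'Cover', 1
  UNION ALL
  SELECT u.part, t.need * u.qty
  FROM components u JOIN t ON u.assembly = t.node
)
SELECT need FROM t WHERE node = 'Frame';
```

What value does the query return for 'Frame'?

3

Base: (Cover, need=1).
Iteration 1: components of {Cover} -> Frame = 1*3 = 3, Rod = 1*1 = 1.
Iteration 2: components of {Frame,Rod} -> Bearing = 1*5 = 5.
Iteration 3: no further components; recursion stops.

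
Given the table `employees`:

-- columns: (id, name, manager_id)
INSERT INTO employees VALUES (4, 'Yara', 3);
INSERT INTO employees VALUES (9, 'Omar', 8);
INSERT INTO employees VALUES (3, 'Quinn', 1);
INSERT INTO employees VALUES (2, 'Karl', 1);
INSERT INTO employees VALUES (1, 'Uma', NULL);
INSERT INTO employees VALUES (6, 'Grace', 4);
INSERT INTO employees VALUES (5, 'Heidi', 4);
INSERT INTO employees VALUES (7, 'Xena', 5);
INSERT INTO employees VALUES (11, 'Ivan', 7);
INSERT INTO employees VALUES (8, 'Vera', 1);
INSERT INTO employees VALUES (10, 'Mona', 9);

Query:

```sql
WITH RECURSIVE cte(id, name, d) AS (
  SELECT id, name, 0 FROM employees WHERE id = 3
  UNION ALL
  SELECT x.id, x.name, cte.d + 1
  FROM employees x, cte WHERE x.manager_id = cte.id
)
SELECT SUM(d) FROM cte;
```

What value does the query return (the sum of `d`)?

12

Base: id=3 (Quinn) at d 0.
Iteration 1: rows with manager_id in {3} -> Yara (id 4, d 1).
Iteration 2: rows with manager_id in {4} -> Heidi (id 5, d 2), Grace (id 6, d 2).
Iteration 3: rows with manager_id in {5,6} -> Xena (id 7, d 3).
Iteration 4: rows with manager_id in {7} -> Ivan (id 11, d 4).
Iteration 5: no rows with manager_id in {11}; recursion stops.
SUM(d) = 0 + 1 + 2 + 2 + 3 + 4 = 12.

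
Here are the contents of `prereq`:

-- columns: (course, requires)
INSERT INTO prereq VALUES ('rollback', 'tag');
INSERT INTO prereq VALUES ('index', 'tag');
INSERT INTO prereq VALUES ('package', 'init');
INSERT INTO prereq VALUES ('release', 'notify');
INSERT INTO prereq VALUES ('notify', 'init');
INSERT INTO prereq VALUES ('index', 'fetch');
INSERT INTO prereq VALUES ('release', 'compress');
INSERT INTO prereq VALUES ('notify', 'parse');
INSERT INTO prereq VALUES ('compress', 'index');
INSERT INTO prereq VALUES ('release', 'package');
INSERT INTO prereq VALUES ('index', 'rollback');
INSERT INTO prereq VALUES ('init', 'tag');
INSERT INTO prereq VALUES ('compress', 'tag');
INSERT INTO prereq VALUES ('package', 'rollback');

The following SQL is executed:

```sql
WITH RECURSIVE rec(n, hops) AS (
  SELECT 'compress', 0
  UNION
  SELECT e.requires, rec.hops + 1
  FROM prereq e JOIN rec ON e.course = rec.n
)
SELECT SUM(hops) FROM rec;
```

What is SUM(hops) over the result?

Base: (compress, hops=0).
Iteration 1: edges from {compress} -> (index, hops=1), (tag, hops=1).
Iteration 2: edges from {index,tag} -> (fetch, hops=2), (rollback, hops=2), (tag, hops=2).
Iteration 3: edges from {fetch,rollback,tag} -> (tag, hops=3).
Iteration 4: no outgoing edges from {tag}; recursion stops.
SUM(hops) = 0 + 1 + 1 + 2 + 2 + 2 + 3 = 11.

11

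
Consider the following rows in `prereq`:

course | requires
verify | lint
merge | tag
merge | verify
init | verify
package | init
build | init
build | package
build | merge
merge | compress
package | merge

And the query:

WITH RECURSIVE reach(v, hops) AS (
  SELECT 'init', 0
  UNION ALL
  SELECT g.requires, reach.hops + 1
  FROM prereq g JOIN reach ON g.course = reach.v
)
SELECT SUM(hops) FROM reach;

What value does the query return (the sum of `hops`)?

3

Base: (init, hops=0).
Iteration 1: edges from {init} -> (verify, hops=1).
Iteration 2: edges from {verify} -> (lint, hops=2).
Iteration 3: no outgoing edges from {lint}; recursion stops.
SUM(hops) = 0 + 1 + 2 = 3.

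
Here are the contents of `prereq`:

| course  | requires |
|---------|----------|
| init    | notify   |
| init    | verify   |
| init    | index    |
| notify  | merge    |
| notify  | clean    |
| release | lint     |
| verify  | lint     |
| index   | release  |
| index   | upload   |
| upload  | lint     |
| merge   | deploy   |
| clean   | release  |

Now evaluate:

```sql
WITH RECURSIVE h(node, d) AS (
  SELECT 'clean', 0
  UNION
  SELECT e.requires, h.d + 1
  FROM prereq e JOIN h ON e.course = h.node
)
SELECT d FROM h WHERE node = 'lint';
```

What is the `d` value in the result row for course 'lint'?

Base: (clean, d=0).
Iteration 1: edges from {clean} -> (release, d=1).
Iteration 2: edges from {release} -> (lint, d=2).
Iteration 3: no outgoing edges from {lint}; recursion stops.

2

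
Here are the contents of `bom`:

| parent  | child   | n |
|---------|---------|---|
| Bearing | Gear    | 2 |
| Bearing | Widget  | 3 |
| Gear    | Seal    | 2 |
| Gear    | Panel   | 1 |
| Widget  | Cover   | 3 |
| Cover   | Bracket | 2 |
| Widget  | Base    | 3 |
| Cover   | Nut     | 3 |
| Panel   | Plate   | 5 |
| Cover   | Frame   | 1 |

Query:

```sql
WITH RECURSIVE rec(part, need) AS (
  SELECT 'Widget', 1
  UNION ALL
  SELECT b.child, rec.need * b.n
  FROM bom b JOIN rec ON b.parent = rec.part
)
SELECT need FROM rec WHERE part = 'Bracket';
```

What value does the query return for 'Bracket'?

6

Base: (Widget, need=1).
Iteration 1: components of {Widget} -> Base = 1*3 = 3, Cover = 1*3 = 3.
Iteration 2: components of {Base,Cover} -> Bracket = 3*2 = 6, Frame = 3*1 = 3, Nut = 3*3 = 9.
Iteration 3: no further components; recursion stops.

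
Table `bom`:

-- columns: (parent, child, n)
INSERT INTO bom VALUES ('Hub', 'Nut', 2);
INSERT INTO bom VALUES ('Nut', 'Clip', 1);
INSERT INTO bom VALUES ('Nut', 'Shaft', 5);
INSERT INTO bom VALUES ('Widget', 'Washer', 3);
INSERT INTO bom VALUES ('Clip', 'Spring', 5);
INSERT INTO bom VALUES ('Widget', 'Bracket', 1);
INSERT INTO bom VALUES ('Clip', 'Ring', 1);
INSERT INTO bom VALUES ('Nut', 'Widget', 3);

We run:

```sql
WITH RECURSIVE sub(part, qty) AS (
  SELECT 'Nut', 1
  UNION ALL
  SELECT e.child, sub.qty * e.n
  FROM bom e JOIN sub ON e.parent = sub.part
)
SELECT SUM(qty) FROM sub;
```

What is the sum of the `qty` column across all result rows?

Base: (Nut, qty=1).
Iteration 1: components of {Nut} -> Clip = 1*1 = 1, Shaft = 1*5 = 5, Widget = 1*3 = 3.
Iteration 2: components of {Clip,Shaft,Widget} -> Bracket = 3*1 = 3, Ring = 1*1 = 1, Spring = 1*5 = 5, Washer = 3*3 = 9.
Iteration 3: no further components; recursion stops.
SUM(qty) = 1 + 1 + 3 + 5 + 1 + 5 + 3 + 9 = 28.

28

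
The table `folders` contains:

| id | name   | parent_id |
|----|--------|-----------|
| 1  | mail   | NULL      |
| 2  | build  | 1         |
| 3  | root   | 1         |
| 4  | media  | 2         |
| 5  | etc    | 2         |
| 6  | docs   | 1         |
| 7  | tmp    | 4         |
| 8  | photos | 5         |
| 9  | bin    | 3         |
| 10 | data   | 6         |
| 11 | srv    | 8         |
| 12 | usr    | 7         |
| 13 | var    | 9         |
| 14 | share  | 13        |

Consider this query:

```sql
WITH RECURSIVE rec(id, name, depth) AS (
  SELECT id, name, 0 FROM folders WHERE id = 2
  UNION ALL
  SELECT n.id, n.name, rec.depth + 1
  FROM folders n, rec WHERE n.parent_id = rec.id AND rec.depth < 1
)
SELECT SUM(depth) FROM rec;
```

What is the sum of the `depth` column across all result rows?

Base: id=2 (build) at depth 0.
Iteration 1: rows with parent_id in {2} -> media (id 4, depth 1), etc (id 5, depth 1).
Iteration 2: depth < 1 fails for all current rows; recursion stops.
SUM(depth) = 0 + 1 + 1 = 2.

2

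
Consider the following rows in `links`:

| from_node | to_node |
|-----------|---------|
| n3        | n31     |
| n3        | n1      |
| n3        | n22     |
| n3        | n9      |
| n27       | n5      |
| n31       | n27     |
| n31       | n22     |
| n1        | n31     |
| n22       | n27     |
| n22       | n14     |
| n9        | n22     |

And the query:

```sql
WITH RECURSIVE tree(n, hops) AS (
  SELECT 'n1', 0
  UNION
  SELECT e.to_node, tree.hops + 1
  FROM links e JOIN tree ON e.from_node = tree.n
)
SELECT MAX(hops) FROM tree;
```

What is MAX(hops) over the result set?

4

Base: (n1, hops=0).
Iteration 1: edges from {n1} -> (n31, hops=1).
Iteration 2: edges from {n31} -> (n22, hops=2), (n27, hops=2).
Iteration 3: edges from {n22,n27} -> (n14, hops=3), (n27, hops=3), (n5, hops=3).
Iteration 4: edges from {n14,n27,n5} -> (n5, hops=4).
Iteration 5: no outgoing edges from {n5}; recursion stops.
hops values: 0, 1, 2, 2, 3, 3, 3, 4; the maximum is 4.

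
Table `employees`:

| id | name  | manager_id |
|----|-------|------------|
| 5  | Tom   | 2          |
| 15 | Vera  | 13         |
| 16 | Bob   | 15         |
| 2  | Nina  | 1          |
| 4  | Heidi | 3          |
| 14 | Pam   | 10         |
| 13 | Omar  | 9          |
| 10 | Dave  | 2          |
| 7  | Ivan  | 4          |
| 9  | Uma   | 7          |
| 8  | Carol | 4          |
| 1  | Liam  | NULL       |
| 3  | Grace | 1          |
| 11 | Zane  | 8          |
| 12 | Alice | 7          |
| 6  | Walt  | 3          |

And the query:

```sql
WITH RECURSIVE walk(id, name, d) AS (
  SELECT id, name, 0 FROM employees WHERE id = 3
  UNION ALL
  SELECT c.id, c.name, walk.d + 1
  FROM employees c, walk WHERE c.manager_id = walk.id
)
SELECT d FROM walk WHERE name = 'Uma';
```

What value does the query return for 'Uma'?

Base: id=3 (Grace) at d 0.
Iteration 1: rows with manager_id in {3} -> Heidi (id 4, d 1), Walt (id 6, d 1).
Iteration 2: rows with manager_id in {4,6} -> Ivan (id 7, d 2), Carol (id 8, d 2).
Iteration 3: rows with manager_id in {7,8} -> Uma (id 9, d 3), Zane (id 11, d 3), Alice (id 12, d 3).
Iteration 4: rows with manager_id in {9,11,12} -> Omar (id 13, d 4).
Iteration 5: rows with manager_id in {13} -> Vera (id 15, d 5).
Iteration 6: rows with manager_id in {15} -> Bob (id 16, d 6).
Iteration 7: no rows with manager_id in {16}; recursion stops.

3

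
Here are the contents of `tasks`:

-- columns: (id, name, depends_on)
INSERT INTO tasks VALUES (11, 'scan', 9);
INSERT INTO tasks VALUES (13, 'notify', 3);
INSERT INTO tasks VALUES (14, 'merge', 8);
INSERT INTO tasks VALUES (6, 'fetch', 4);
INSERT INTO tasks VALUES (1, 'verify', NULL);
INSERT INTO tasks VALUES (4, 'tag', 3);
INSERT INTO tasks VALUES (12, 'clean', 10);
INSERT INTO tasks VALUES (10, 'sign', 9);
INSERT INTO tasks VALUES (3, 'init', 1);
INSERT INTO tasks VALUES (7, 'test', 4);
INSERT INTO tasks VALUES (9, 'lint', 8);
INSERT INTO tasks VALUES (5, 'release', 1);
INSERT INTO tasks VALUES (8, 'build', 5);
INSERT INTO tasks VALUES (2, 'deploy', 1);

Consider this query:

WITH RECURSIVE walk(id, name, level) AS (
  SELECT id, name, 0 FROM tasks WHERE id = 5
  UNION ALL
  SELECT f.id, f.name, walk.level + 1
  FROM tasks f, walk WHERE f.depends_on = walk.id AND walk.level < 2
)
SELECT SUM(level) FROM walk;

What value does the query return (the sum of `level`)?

Base: id=5 (release) at level 0.
Iteration 1: rows with depends_on in {5} -> build (id 8, level 1).
Iteration 2: rows with depends_on in {8} -> lint (id 9, level 2), merge (id 14, level 2).
Iteration 3: level < 2 fails for all current rows; recursion stops.
SUM(level) = 0 + 1 + 2 + 2 = 5.

5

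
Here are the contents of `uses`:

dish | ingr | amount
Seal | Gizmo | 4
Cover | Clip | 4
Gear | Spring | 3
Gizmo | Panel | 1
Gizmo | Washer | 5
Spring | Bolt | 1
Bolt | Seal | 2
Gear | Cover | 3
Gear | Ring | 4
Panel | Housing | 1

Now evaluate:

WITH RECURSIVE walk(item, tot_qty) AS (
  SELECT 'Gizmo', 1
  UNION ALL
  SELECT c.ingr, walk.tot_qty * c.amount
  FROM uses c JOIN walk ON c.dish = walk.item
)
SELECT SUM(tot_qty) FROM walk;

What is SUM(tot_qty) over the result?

Base: (Gizmo, tot_qty=1).
Iteration 1: components of {Gizmo} -> Panel = 1*1 = 1, Washer = 1*5 = 5.
Iteration 2: components of {Panel,Washer} -> Housing = 1*1 = 1.
Iteration 3: no further components; recursion stops.
SUM(tot_qty) = 1 + 5 + 1 + 1 = 8.

8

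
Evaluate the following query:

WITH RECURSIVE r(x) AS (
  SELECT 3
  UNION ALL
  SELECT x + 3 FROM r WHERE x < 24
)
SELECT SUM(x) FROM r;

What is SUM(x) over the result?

108

Base: x=3.
Iteration 1: 3 < 24 holds -> x = 3 + 3 = 6.
Iteration 2: 6 < 24 holds -> x = 6 + 3 = 9.
Iteration 3: 9 < 24 holds -> x = 9 + 3 = 12.
Iteration 4: 12 < 24 holds -> x = 12 + 3 = 15.
Iteration 5: 15 < 24 holds -> x = 15 + 3 = 18.
Iteration 6: 18 < 24 holds -> x = 18 + 3 = 21.
Iteration 7: 21 < 24 holds -> x = 21 + 3 = 24.
Iteration 8: 24 < 24 fails; recursion stops.
SUM(x) = 3 + 6 + 9 + 12 + 15 + 18 + 21 + 24 = 108.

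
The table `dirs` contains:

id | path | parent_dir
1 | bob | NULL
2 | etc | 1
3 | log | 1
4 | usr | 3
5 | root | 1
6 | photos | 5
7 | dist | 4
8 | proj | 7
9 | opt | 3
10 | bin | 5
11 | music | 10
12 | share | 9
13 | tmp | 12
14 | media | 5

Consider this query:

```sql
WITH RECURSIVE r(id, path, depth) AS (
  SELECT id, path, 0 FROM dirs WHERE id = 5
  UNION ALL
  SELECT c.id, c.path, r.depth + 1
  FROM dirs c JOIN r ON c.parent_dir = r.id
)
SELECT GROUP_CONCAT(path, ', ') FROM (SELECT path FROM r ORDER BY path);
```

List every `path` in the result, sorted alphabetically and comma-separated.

Base: id=5 (root) at depth 0.
Iteration 1: rows with parent_dir in {5} -> photos (id 6, depth 1), bin (id 10, depth 1), media (id 14, depth 1).
Iteration 2: rows with parent_dir in {6,10,14} -> music (id 11, depth 2).
Iteration 3: no rows with parent_dir in {11}; recursion stops.

bin, media, music, photos, root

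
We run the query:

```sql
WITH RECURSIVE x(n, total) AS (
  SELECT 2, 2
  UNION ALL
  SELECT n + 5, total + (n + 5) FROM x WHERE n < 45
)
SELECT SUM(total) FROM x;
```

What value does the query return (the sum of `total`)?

935

Base: n=2, total=2.
Iteration 1: 2 < 45 holds -> n = 2 + 5 = 7, total = 2 + 7 = 9.
Iteration 2: 7 < 45 holds -> n = 7 + 5 = 12, total = 9 + 12 = 21.
Iteration 3: 12 < 45 holds -> n = 12 + 5 = 17, total = 21 + 17 = 38.
Iteration 4: 17 < 45 holds -> n = 17 + 5 = 22, total = 38 + 22 = 60.
Iteration 5: 22 < 45 holds -> n = 22 + 5 = 27, total = 60 + 27 = 87.
Iteration 6: 27 < 45 holds -> n = 27 + 5 = 32, total = 87 + 32 = 119.
Iteration 7: 32 < 45 holds -> n = 32 + 5 = 37, total = 119 + 37 = 156.
Iteration 8: 37 < 45 holds -> n = 37 + 5 = 42, total = 156 + 42 = 198.
Iteration 9: 42 < 45 holds -> n = 42 + 5 = 47, total = 198 + 47 = 245.
Iteration 10: 47 < 45 fails; recursion stops.
SUM(total) = 2 + 9 + 21 + 38 + 60 + 87 + 119 + 156 + 198 + 245 = 935.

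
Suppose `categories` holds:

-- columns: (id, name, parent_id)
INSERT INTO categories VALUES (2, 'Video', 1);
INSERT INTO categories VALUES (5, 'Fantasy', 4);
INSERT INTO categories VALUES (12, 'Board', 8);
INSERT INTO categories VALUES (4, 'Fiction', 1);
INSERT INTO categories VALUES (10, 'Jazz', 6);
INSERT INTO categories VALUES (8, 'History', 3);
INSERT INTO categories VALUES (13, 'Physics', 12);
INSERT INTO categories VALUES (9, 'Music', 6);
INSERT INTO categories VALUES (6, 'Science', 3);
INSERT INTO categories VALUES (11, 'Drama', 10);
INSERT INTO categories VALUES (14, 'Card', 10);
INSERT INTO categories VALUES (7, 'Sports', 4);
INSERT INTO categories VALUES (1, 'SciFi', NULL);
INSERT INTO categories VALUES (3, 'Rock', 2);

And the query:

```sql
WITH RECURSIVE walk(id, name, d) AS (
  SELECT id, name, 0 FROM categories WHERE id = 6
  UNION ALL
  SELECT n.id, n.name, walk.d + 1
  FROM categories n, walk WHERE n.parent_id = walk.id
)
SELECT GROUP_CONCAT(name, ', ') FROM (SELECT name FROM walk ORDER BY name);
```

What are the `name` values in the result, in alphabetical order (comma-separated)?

Base: id=6 (Science) at d 0.
Iteration 1: rows with parent_id in {6} -> Music (id 9, d 1), Jazz (id 10, d 1).
Iteration 2: rows with parent_id in {9,10} -> Drama (id 11, d 2), Card (id 14, d 2).
Iteration 3: no rows with parent_id in {11,14}; recursion stops.

Card, Drama, Jazz, Music, Science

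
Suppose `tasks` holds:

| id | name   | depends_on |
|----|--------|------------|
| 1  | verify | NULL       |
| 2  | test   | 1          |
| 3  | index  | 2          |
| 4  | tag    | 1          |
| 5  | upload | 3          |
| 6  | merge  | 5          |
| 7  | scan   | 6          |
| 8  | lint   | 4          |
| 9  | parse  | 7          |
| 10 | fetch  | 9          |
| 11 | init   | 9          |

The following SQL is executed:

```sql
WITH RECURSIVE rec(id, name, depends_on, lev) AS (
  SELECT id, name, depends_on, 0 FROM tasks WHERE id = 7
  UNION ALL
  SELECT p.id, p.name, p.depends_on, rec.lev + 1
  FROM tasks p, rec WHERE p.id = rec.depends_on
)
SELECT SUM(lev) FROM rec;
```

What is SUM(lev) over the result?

Base: id=7 (scan), depends_on=6, lev 0.
Iteration 1: join on id=6 -> merge (id 6, depends_on=5, lev 1).
Iteration 2: join on id=5 -> upload (id 5, depends_on=3, lev 2).
Iteration 3: join on id=3 -> index (id 3, depends_on=2, lev 3).
Iteration 4: join on id=2 -> test (id 2, depends_on=1, lev 4).
Iteration 5: join on id=1 -> verify (id 1, depends_on=NULL, lev 5).
Iteration 6: depends_on is NULL; no match; recursion stops.
SUM(lev) = 0 + 1 + 2 + 3 + 4 + 5 = 15.

15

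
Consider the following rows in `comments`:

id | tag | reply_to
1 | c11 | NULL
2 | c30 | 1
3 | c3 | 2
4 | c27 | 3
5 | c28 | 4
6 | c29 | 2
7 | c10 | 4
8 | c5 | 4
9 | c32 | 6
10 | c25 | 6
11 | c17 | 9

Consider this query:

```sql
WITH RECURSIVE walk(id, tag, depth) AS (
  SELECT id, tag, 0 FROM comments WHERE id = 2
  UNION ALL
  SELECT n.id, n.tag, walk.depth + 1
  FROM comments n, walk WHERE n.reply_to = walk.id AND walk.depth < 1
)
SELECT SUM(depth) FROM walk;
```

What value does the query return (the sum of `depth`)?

Base: id=2 (c30) at depth 0.
Iteration 1: rows with reply_to in {2} -> c3 (id 3, depth 1), c29 (id 6, depth 1).
Iteration 2: depth < 1 fails for all current rows; recursion stops.
SUM(depth) = 0 + 1 + 1 = 2.

2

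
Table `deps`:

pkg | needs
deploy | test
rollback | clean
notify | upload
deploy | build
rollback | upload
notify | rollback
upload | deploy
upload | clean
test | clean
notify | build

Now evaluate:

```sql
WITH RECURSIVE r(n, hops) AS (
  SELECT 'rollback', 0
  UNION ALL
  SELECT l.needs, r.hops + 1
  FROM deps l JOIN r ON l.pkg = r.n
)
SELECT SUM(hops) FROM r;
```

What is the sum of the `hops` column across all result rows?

Base: (rollback, hops=0).
Iteration 1: edges from {rollback} -> (clean, hops=1), (upload, hops=1).
Iteration 2: edges from {clean,upload} -> (clean, hops=2), (deploy, hops=2).
Iteration 3: edges from {clean,deploy} -> (build, hops=3), (test, hops=3).
Iteration 4: edges from {build,test} -> (clean, hops=4).
Iteration 5: no outgoing edges from {clean}; recursion stops.
SUM(hops) = 0 + 1 + 1 + 2 + 2 + 3 + 3 + 4 = 16.

16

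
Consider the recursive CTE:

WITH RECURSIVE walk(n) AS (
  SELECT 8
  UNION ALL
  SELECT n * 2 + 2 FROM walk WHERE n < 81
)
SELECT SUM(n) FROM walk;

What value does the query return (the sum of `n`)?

300

Base: n=8.
Iteration 1: 8 < 81 holds -> n = 8 * 2 + 2 = 18.
Iteration 2: 18 < 81 holds -> n = 18 * 2 + 2 = 38.
Iteration 3: 38 < 81 holds -> n = 38 * 2 + 2 = 78.
Iteration 4: 78 < 81 holds -> n = 78 * 2 + 2 = 158.
Iteration 5: 158 < 81 fails; recursion stops.
SUM(n) = 8 + 18 + 38 + 78 + 158 = 300.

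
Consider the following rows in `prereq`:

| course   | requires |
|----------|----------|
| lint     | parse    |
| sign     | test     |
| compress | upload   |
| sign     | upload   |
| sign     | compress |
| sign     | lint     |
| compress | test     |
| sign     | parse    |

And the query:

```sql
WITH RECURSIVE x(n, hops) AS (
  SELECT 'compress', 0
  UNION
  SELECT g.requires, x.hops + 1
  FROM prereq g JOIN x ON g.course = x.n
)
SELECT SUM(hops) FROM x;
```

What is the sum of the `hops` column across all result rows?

Base: (compress, hops=0).
Iteration 1: edges from {compress} -> (test, hops=1), (upload, hops=1).
Iteration 2: no outgoing edges from {test,upload}; recursion stops.
SUM(hops) = 0 + 1 + 1 = 2.

2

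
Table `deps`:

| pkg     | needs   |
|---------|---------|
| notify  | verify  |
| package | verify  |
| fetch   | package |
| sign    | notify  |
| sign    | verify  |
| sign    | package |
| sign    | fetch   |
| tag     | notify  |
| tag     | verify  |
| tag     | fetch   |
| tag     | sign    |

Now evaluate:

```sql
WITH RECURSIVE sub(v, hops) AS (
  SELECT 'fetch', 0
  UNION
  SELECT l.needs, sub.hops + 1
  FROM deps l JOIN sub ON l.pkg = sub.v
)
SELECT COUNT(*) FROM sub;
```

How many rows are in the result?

3

Base: (fetch, hops=0).
Iteration 1: edges from {fetch} -> (package, hops=1).
Iteration 2: edges from {package} -> (verify, hops=2).
Iteration 3: no outgoing edges from {verify}; recursion stops.
Total rows emitted: 3.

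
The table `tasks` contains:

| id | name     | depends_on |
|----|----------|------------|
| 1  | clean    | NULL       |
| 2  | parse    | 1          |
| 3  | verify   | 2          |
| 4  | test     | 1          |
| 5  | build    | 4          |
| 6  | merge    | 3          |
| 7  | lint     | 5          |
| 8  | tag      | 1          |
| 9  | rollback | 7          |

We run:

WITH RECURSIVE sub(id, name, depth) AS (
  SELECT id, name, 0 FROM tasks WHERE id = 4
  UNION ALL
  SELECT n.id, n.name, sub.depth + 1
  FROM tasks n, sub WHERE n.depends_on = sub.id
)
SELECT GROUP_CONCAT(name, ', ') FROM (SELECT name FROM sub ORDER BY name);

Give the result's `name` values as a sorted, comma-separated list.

build, lint, rollback, test

Base: id=4 (test) at depth 0.
Iteration 1: rows with depends_on in {4} -> build (id 5, depth 1).
Iteration 2: rows with depends_on in {5} -> lint (id 7, depth 2).
Iteration 3: rows with depends_on in {7} -> rollback (id 9, depth 3).
Iteration 4: no rows with depends_on in {9}; recursion stops.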